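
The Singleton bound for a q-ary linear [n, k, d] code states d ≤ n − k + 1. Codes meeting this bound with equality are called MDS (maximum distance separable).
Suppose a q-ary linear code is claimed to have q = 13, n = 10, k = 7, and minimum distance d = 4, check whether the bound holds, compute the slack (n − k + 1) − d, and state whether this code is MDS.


Singleton RHS = n − k + 1 = 4, slack = 0, bound satisfied, MDS.

Singleton bound: d ≤ n − k + 1.
Here n = 10, k = 7, so n − k + 1 = 4.
Given d = 4, check d ≤ 4: YES.
Slack = (n − k + 1) − d = 0.
The code is MDS (slack = 0).
Description: the claimed parameters are [10, 7, 4]_13; such a code would be MDS (meets Singleton bound).


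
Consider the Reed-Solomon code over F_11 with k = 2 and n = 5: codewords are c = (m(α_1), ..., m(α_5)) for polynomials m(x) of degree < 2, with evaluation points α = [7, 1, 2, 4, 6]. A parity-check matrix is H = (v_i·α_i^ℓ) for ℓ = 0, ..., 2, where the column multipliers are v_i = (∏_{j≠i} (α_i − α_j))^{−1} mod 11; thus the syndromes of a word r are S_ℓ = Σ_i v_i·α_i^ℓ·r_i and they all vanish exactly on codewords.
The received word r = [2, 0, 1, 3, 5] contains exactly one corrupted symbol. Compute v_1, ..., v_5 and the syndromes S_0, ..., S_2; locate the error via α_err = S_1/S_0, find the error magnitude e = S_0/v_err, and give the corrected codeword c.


S = (9, 8, 1), error at position 1, error magnitude e = 7, c = [6, 0, 1, 3, 5].

Step 1: column multipliers v_i = (∏_{j≠i}(α_i − α_j))^{−1} mod 11.
  i = 1 (α = 7): (7−1)(7−2)(7−4)(7−6) = 6·5·3·1 = 90 ≡ 2, so v_1 = 2^{−1} = 6 (mod 11).
  i = 2 (α = 1): (1−7)(1−2)(1−4)(1−6) = (−6)·(−1)·(−3)·(−5) = 90 ≡ 2, so v_2 = 2^{−1} = 6 (mod 11).
  i = 3 (α = 2): (2−7)(2−1)(2−4)(2−6) = (−5)·1·(−2)·(−4) = −40 ≡ 4, so v_3 = 4^{−1} = 3 (mod 11).
  i = 4 (α = 4): (4−7)(4−1)(4−2)(4−6) = (−3)·3·2·(−2) = 36 ≡ 3, so v_4 = 3^{−1} = 4 (mod 11).
  i = 5 (α = 6): (6−7)(6−1)(6−2)(6−4) = (−1)·5·4·2 = −40 ≡ 4, so v_5 = 4^{−1} = 3 (mod 11).
  v = [6, 6, 3, 4, 3].
Step 2: syndromes of r = [2, 0, 1, 3, 5] (all sums mod 11).
  S_0 = Σ v_i r_i = 6·2 + 6·0 + 3·1 + 4·3 + 3·5 = 42 ≡ 9.
  S_1 = Σ v_i α_i r_i = 6·7·2 + 6·1·0 + 3·2·1 + 4·4·3 + 3·6·5 = 228 ≡ 8.
  α_i^2 mod 11 = [5, 1, 4, 5, 3].
  S_2 = Σ v_i α_i^2 r_i = 6·5·2 + 6·1·0 + 3·4·1 + 4·5·3 + 3·3·5 = 177 ≡ 1.
  S = (9, 8, 1) ≠ 0, so r is not a codeword (an error is present).
Step 3: locate the error. For a single error e at position i, S_ℓ = v_i·e·α_i^ℓ, so α_err = S_1/S_0.
  S_0^{−1} = 9^{−1} = 5 (mod 11), so α_err = 8·5 = 40 ≡ 7 = α_1. Error position i = 1.
  Consistency check: S_2/S_1 = 1·7 = 7 ≡ 7 = α_err ✓ (single-error assumption holds).
Step 4: error magnitude e = S_0/v_1 = S_0·∏_{j≠1}(α_1 − α_j) = 9·2 = 18 ≡ 7 (mod 11).
Step 5: correct position 1: c_1 = r_1 − e = 2 − 7 ≡ 6 (mod 11). Hence c = [6, 0, 1, 3, 5].
  Check: interpolating c through the α_i gives m(x) = 10 + 1·x (degree < 2) with m(α_i) = c_i for every i, so c is indeed a codeword.


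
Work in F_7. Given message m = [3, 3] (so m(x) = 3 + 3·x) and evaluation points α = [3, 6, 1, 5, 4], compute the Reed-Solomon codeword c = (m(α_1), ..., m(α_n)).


c = [5, 0, 6, 4, 1]

Message polynomial: m(x) = 3 + 3·x (mod 7).
For each evaluation point α_i, compute m(α_i) mod 7:
  α_1 = 3: Horner steps 3 → 5, so m(3) = 5.
  α_2 = 6: Horner steps 3 → 0, so m(6) = 0.
  α_3 = 1: Horner steps 3 → 6, so m(1) = 6.
  α_4 = 5: Horner steps 3 → 4, so m(5) = 4.
  α_5 = 4: Horner steps 3 → 1, so m(4) = 1.
Codeword c = [5, 0, 6, 4, 1] ∈ F_7^5.


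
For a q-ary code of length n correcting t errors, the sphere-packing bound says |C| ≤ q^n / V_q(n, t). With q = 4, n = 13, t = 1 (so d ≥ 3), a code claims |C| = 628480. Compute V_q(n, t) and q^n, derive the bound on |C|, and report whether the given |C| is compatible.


V_q(n, t) = 40, q^n = 67108864, Hamming bound = 1677721, |C| = 628480 ≤ bound (satisfied).

Step 1: Compute V_q(n, t) = Σ_{j=0}^1 C(n, j) (q−1)^j.
  j = 0: C(13,0)·(3)^0 = 1·1 = 1.
  j = 1: C(13,1)·(3)^1 = 13·3 = 39.
  V_q(n, t) = 1 + 39 = 40.
Step 2: q^n = 4^13 = 67108864.
Step 3: Hamming bound ⌊q^n / V_q(n,t)⌋ = ⌊67108864/40⌋ = 1677721.
Step 4: Compare |C| = 628480 to 1677721: satisfied.
The claimed |C| lies below the Hamming bound.


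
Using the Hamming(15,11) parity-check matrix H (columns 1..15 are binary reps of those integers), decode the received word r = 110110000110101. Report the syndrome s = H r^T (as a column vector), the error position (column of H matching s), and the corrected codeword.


s = (0, 0, 0, 1)^T, error position = 1, corrected codeword c = 010110000110101

Compute s = H r^T mod 2 one row at a time:
  s_1 = 0 + 0 + 1 + 1 + 0 + 1 + 0 + 1 = 4 ≡ 0 (mod 2).
  s_2 = 1 + 1 + 0 + 0 + 0 + 1 + 0 + 1 = 4 ≡ 0 (mod 2).
  s_3 = 1 + 0 + 0 + 0 + 1 + 1 + 0 + 1 = 4 ≡ 0 (mod 2).
  s_4 = 1 + 0 + 1 + 0 + 0 + 1 + 1 + 1 = 5 ≡ 1 (mod 2).
s = (0, 0, 0, 1)^T — this equals column 1 of H (binary 0001), so error is at position 1.
Correct: flip bit 1 of r = 110110000110101 to get c = 010110000110101.


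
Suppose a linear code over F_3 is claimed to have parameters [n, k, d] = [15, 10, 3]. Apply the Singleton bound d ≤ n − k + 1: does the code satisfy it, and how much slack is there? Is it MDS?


Singleton RHS = n − k + 1 = 6, slack = 3, bound satisfied, not MDS.

Singleton bound: d ≤ n − k + 1.
Here n = 15, k = 10, so n − k + 1 = 6.
Given d = 3, check d ≤ 6: YES.
Slack = (n − k + 1) − d = 3.
The code is NOT MDS (slack = 3 > 0).
Description: the claimed parameters are [15, 10, 3]_3; such a code would be non-MDS.


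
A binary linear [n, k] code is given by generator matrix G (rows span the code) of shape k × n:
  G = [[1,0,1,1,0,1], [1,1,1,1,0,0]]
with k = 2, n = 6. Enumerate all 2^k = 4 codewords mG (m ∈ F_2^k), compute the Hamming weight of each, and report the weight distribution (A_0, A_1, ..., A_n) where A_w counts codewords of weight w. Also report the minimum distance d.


Weight distribution: A_0 = 1, A_2 = 1, A_4 = 2. Minimum distance d = 2.

Enumerate all 2^2 = 4 messages m ∈ F_2^2.
For each, compute codeword c = mG in F_2^6, then tally its weight.
  m = 00 → c = 000000, weight = 0.
  m = 10 → c = 101101, weight = 4.
  m = 01 → c = 111100, weight = 4.
  m = 11 → c = 010001, weight = 2.
Tally weights:
  weight 0: 1 codewords.
  weight 2: 1 codewords.
  weight 4: 2 codewords.
Minimum distance d = smallest w > 0 with A_w > 0 = 2.
Sanity: Σ A_w = 4 = 2^2 = 4 ✓.


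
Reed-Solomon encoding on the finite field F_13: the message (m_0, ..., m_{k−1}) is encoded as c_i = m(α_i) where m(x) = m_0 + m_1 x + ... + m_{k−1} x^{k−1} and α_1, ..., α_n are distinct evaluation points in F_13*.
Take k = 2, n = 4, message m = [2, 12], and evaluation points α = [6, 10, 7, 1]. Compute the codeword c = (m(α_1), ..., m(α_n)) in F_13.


c = [9, 5, 8, 1]

Message polynomial: m(x) = 2 + 12·x (mod 13).
For each evaluation point α_i, compute m(α_i) mod 13:
  α_1 = 6: Horner steps 12 → 9, so m(6) = 9.
  α_2 = 10: Horner steps 12 → 5, so m(10) = 5.
  α_3 = 7: Horner steps 12 → 8, so m(7) = 8.
  α_4 = 1: Horner steps 12 → 1, so m(1) = 1.
Codeword c = [9, 5, 8, 1] ∈ F_13^4.


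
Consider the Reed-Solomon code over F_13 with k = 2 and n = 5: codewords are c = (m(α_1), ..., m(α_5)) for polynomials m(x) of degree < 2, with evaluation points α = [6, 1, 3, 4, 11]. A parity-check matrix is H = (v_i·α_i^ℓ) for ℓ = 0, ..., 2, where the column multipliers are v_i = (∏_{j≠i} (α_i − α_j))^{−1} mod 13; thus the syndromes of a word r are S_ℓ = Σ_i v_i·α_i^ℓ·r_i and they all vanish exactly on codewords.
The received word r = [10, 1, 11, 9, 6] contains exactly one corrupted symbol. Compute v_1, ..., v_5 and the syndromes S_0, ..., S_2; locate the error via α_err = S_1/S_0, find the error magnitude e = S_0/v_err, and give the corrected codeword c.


S = (12, 10, 4), error at position 3, error magnitude e = 9, c = [10, 1, 2, 9, 6].

Step 1: column multipliers v_i = (∏_{j≠i}(α_i − α_j))^{−1} mod 13.
  i = 1 (α = 6): (6−1)(6−3)(6−4)(6−11) = 5·3·2·(−5) = −150 ≡ 6, so v_1 = 6^{−1} = 11 (mod 13).
  i = 2 (α = 1): (1−6)(1−3)(1−4)(1−11) = (−5)·(−2)·(−3)·(−10) = 300 ≡ 1, so v_2 = 1^{−1} = 1 (mod 13).
  i = 3 (α = 3): (3−6)(3−1)(3−4)(3−11) = (−3)·2·(−1)·(−8) = −48 ≡ 4, so v_3 = 4^{−1} = 10 (mod 13).
  i = 4 (α = 4): (4−6)(4−1)(4−3)(4−11) = (−2)·3·1·(−7) = 42 ≡ 3, so v_4 = 3^{−1} = 9 (mod 13).
  i = 5 (α = 11): (11−6)(11−1)(11−3)(11−4) = 5·10·8·7 = 2800 ≡ 5, so v_5 = 5^{−1} = 8 (mod 13).
  v = [11, 1, 10, 9, 8].
Step 2: syndromes of r = [10, 1, 11, 9, 6] (all sums mod 13).
  S_0 = Σ v_i r_i = 11·10 + 1·1 + 10·11 + 9·9 + 8·6 = 350 ≡ 12.
  S_1 = Σ v_i α_i r_i = 11·6·10 + 1·1·1 + 10·3·11 + 9·4·9 + 8·11·6 = 1843 ≡ 10.
  α_i^2 mod 13 = [10, 1, 9, 3, 4].
  S_2 = Σ v_i α_i^2 r_i = 11·10·10 + 1·1·1 + 10·9·11 + 9·3·9 + 8·4·6 = 2526 ≡ 4.
  S = (12, 10, 4) ≠ 0, so r is not a codeword (an error is present).
Step 3: locate the error. For a single error e at position i, S_ℓ = v_i·e·α_i^ℓ, so α_err = S_1/S_0.
  S_0^{−1} = 12^{−1} = 12 (mod 13), so α_err = 10·12 = 120 ≡ 3 = α_3. Error position i = 3.
  Consistency check: S_2/S_1 = 4·4 = 16 ≡ 3 = α_err ✓ (single-error assumption holds).
Step 4: error magnitude e = S_0/v_3 = S_0·∏_{j≠3}(α_3 − α_j) = 12·4 = 48 ≡ 9 (mod 13).
Step 5: correct position 3: c_3 = r_3 − e = 11 − 9 ≡ 2 (mod 13). Hence c = [10, 1, 2, 9, 6].
  Check: interpolating c through the α_i gives m(x) = 7 + 7·x (degree < 2) with m(α_i) = c_i for every i, so c is indeed a codeword.


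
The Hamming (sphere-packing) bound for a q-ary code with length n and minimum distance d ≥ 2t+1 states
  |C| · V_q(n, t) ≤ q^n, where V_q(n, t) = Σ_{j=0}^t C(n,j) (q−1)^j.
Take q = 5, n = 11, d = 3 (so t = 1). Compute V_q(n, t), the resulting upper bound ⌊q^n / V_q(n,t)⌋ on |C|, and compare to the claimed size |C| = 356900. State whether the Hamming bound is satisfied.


V_q(n, t) = 45, q^n = 48828125, Hamming bound = 1085069, |C| = 356900 ≤ bound (satisfied).

Step 1: Compute V_q(n, t) = Σ_{j=0}^1 C(n, j) (q−1)^j.
  j = 0: C(11,0)·(4)^0 = 1·1 = 1.
  j = 1: C(11,1)·(4)^1 = 11·4 = 44.
  V_q(n, t) = 1 + 44 = 45.
Step 2: q^n = 5^11 = 48828125.
Step 3: Hamming bound ⌊q^n / V_q(n,t)⌋ = ⌊48828125/45⌋ = 1085069.
Step 4: Compare |C| = 356900 to 1085069: satisfied.
The claimed |C| lies below the Hamming bound.


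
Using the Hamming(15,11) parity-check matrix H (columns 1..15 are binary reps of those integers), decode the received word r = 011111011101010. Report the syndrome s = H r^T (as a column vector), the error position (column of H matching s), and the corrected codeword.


s = (1, 1, 1, 1)^T, error position = 15, corrected codeword c = 011111011101011

Compute s = H r^T mod 2 one row at a time:
  s_1 = 1 + 1 + 1 + 0 + 1 + 0 + 1 + 0 = 5 ≡ 1 (mod 2).
  s_2 = 1 + 1 + 1 + 0 + 1 + 0 + 1 + 0 = 5 ≡ 1 (mod 2).
  s_3 = 1 + 1 + 1 + 0 + 1 + 0 + 1 + 0 = 5 ≡ 1 (mod 2).
  s_4 = 0 + 1 + 1 + 0 + 1 + 0 + 0 + 0 = 3 ≡ 1 (mod 2).
s = (1, 1, 1, 1)^T — this equals column 15 of H (binary 1111), so error is at position 15.
Correct: flip bit 15 of r = 011111011101010 to get c = 011111011101011.


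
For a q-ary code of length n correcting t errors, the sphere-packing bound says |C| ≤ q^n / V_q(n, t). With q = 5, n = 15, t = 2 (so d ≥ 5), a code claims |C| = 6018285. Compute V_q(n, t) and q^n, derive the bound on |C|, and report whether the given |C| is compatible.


V_q(n, t) = 1741, q^n = 30517578125, Hamming bound = 17528764, |C| = 6018285 ≤ bound (satisfied).

Step 1: Compute V_q(n, t) = Σ_{j=0}^2 C(n, j) (q−1)^j.
  j = 0: C(15,0)·(4)^0 = 1·1 = 1.
  j = 1: C(15,1)·(4)^1 = 15·4 = 60.
  j = 2: C(15,2)·(4)^2 = 105·16 = 1680.
  V_q(n, t) = 1 + 60 + 1680 = 1741.
Step 2: q^n = 5^15 = 30517578125.
Step 3: Hamming bound ⌊q^n / V_q(n,t)⌋ = ⌊30517578125/1741⌋ = 17528764.
Step 4: Compare |C| = 6018285 to 17528764: satisfied.
The claimed |C| lies below the Hamming bound.


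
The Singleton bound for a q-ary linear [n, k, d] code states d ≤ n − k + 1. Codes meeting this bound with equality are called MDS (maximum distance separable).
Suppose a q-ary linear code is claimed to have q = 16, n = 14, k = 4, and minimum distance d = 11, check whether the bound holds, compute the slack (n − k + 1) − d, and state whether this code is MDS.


Singleton RHS = n − k + 1 = 11, slack = 0, bound satisfied, MDS.

Singleton bound: d ≤ n − k + 1.
Here n = 14, k = 4, so n − k + 1 = 11.
Given d = 11, check d ≤ 11: YES.
Slack = (n − k + 1) − d = 0.
The code is MDS (slack = 0).
Description: the claimed parameters are [14, 4, 11]_16; such a code would be MDS (meets Singleton bound).


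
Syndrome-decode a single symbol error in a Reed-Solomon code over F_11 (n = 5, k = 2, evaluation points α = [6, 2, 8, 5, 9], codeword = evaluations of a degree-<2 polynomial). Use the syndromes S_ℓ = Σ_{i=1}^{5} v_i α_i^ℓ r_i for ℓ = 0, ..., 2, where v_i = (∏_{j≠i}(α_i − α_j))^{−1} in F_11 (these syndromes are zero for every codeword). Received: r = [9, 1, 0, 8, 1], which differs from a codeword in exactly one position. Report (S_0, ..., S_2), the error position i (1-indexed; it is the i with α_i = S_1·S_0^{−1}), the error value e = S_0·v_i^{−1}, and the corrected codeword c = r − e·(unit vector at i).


S = (2, 4, 8), error at position 2, error magnitude e = 7, c = [9, 5, 0, 8, 1].

Step 1: column multipliers v_i = (∏_{j≠i}(α_i − α_j))^{−1} mod 11.
  i = 1 (α = 6): (6−2)(6−8)(6−5)(6−9) = 4·(−2)·1·(−3) = 24 ≡ 2, so v_1 = 2^{−1} = 6 (mod 11).
  i = 2 (α = 2): (2−6)(2−8)(2−5)(2−9) = (−4)·(−6)·(−3)·(−7) = 504 ≡ 9, so v_2 = 9^{−1} = 5 (mod 11).
  i = 3 (α = 8): (8−6)(8−2)(8−5)(8−9) = 2·6·3·(−1) = −36 ≡ 8, so v_3 = 8^{−1} = 7 (mod 11).
  i = 4 (α = 5): (5−6)(5−2)(5−8)(5−9) = (−1)·3·(−3)·(−4) = −36 ≡ 8, so v_4 = 8^{−1} = 7 (mod 11).
  i = 5 (α = 9): (9−6)(9−2)(9−8)(9−5) = 3·7·1·4 = 84 ≡ 7, so v_5 = 7^{−1} = 8 (mod 11).
  v = [6, 5, 7, 7, 8].
Step 2: syndromes of r = [9, 1, 0, 8, 1] (all sums mod 11).
  S_0 = Σ v_i r_i = 6·9 + 5·1 + 7·0 + 7·8 + 8·1 = 123 ≡ 2.
  S_1 = Σ v_i α_i r_i = 6·6·9 + 5·2·1 + 7·8·0 + 7·5·8 + 8·9·1 = 686 ≡ 4.
  α_i^2 mod 11 = [3, 4, 9, 3, 4].
  S_2 = Σ v_i α_i^2 r_i = 6·3·9 + 5·4·1 + 7·9·0 + 7·3·8 + 8·4·1 = 382 ≡ 8.
  S = (2, 4, 8) ≠ 0, so r is not a codeword (an error is present).
Step 3: locate the error. For a single error e at position i, S_ℓ = v_i·e·α_i^ℓ, so α_err = S_1/S_0.
  S_0^{−1} = 2^{−1} = 6 (mod 11), so α_err = 4·6 = 24 ≡ 2 = α_2. Error position i = 2.
  Consistency check: S_2/S_1 = 8·3 = 24 ≡ 2 = α_err ✓ (single-error assumption holds).
Step 4: error magnitude e = S_0/v_2 = S_0·∏_{j≠2}(α_2 − α_j) = 2·9 = 18 ≡ 7 (mod 11).
Step 5: correct position 2: c_2 = r_2 − e = 1 − 7 ≡ 5 (mod 11). Hence c = [9, 5, 0, 8, 1].
  Check: interpolating c through the α_i gives m(x) = 3 + 1·x (degree < 2) with m(α_i) = c_i for every i, so c is indeed a codeword.


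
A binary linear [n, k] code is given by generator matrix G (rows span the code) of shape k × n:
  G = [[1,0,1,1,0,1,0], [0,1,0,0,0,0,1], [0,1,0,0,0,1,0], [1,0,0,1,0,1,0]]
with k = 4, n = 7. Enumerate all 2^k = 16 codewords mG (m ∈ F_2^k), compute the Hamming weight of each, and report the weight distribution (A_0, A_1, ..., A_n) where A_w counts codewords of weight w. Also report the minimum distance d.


Weight distribution: A_0 = 1, A_1 = 1, A_2 = 3, A_3 = 6, A_4 = 3, A_5 = 1, A_6 = 1. Minimum distance d = 1.

Enumerate all 2^4 = 16 messages m ∈ F_2^4.
For each, compute codeword c = mG in F_2^7, then tally its weight.
  m = 0000 → c = 0000000, weight = 0.
  m = 1000 → c = 1011010, weight = 4.
  m = 0100 → c = 0100001, weight = 2.
  m = 1100 → c = 1111011, weight = 6.
  m = 0010 → c = 0100010, weight = 2.
  m = 1010 → c = 1111000, weight = 4.
  m = 0110 → c = 0000011, weight = 2.
  m = 1110 → c = 1011001, weight = 4.
  m = 0001 → c = 1001010, weight = 3.
  m = 1001 → c = 0010000, weight = 1.
  m = 0101 → c = 1101011, weight = 5.
  m = 1101 → c = 0110001, weight = 3.
  m = 0011 → c = 1101000, weight = 3.
  m = 1011 → c = 0110010, weight = 3.
  m = 0111 → c = 1001001, weight = 3.
  m = 1111 → c = 0010011, weight = 3.
Tally weights:
  weight 0: 1 codewords.
  weight 1: 1 codewords.
  weight 2: 3 codewords.
  weight 3: 6 codewords.
  weight 4: 3 codewords.
  weight 5: 1 codewords.
  weight 6: 1 codewords.
Minimum distance d = smallest w > 0 with A_w > 0 = 1.
Sanity: Σ A_w = 16 = 2^4 = 16 ✓.


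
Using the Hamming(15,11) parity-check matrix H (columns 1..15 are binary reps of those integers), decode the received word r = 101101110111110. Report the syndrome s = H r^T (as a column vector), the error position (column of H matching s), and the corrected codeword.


s = (0, 0, 0, 1)^T, error position = 1, corrected codeword c = 001101110111110

Compute s = H r^T mod 2 one row at a time:
  s_1 = 1 + 0 + 1 + 1 + 1 + 1 + 1 + 0 = 6 ≡ 0 (mod 2).
  s_2 = 1 + 0 + 1 + 1 + 1 + 1 + 1 + 0 = 6 ≡ 0 (mod 2).
  s_3 = 0 + 1 + 1 + 1 + 1 + 1 + 1 + 0 = 6 ≡ 0 (mod 2).
  s_4 = 1 + 1 + 0 + 1 + 0 + 1 + 1 + 0 = 5 ≡ 1 (mod 2).
s = (0, 0, 0, 1)^T — this equals column 1 of H (binary 0001), so error is at position 1.
Correct: flip bit 1 of r = 101101110111110 to get c = 001101110111110.


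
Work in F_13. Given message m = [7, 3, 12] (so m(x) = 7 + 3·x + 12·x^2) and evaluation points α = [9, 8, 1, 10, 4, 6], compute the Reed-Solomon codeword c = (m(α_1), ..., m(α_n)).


c = [5, 6, 9, 2, 3, 2]

Message polynomial: m(x) = 7 + 3·x + 12·x^2 (mod 13).
For each evaluation point α_i, compute m(α_i) mod 13:
  α_1 = 9: Horner steps 12 → 7 → 5, so m(9) = 5.
  α_2 = 8: Horner steps 12 → 8 → 6, so m(8) = 6.
  α_3 = 1: Horner steps 12 → 2 → 9, so m(1) = 9.
  α_4 = 10: Horner steps 12 → 6 → 2, so m(10) = 2.
  α_5 = 4: Horner steps 12 → 12 → 3, so m(4) = 3.
  α_6 = 6: Horner steps 12 → 10 → 2, so m(6) = 2.
Codeword c = [5, 6, 9, 2, 3, 2] ∈ F_13^6.


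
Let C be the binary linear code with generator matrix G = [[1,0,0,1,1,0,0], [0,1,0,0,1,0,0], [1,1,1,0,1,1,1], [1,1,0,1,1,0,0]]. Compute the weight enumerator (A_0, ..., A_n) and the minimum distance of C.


Weight distribution: A_0 = 1, A_1 = 2, A_2 = 2, A_3 = 2, A_4 = 3, A_5 = 4, A_6 = 2. Minimum distance d = 1.

Enumerate all 2^4 = 16 messages m ∈ F_2^4.
For each, compute codeword c = mG in F_2^7, then tally its weight.
  m = 0000 → c = 0000000, weight = 0.
  m = 1000 → c = 1001100, weight = 3.
  m = 0100 → c = 0100100, weight = 2.
  m = 1100 → c = 1101000, weight = 3.
  m = 0010 → c = 1110111, weight = 6.
  m = 1010 → c = 0111011, weight = 5.
  m = 0110 → c = 1010011, weight = 4.
  m = 1110 → c = 0011111, weight = 5.
  m = 0001 → c = 1101100, weight = 4.
  m = 1001 → c = 0100000, weight = 1.
  m = 0101 → c = 1001000, weight = 2.
  m = 1101 → c = 0000100, weight = 1.
  m = 0011 → c = 0011011, weight = 4.
  m = 1011 → c = 1010111, weight = 5.
  m = 0111 → c = 0111111, weight = 6.
  m = 1111 → c = 1110011, weight = 5.
Tally weights:
  weight 0: 1 codewords.
  weight 1: 2 codewords.
  weight 2: 2 codewords.
  weight 3: 2 codewords.
  weight 4: 3 codewords.
  weight 5: 4 codewords.
  weight 6: 2 codewords.
Minimum distance d = smallest w > 0 with A_w > 0 = 1.
Sanity: Σ A_w = 16 = 2^4 = 16 ✓.


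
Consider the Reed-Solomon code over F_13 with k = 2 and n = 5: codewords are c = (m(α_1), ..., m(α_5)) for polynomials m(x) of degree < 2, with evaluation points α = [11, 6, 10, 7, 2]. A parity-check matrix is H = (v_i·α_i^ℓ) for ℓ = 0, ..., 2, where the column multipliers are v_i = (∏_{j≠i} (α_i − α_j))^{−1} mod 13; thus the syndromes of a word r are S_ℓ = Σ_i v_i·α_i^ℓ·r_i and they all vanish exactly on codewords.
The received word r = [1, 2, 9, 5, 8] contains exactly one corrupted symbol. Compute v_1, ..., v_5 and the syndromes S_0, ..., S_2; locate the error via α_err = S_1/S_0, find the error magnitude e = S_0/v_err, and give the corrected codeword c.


S = (3, 8, 4), error at position 4, error magnitude e = 11, c = [1, 2, 9, 7, 8].

Step 1: column multipliers v_i = (∏_{j≠i}(α_i − α_j))^{−1} mod 13.
  i = 1 (α = 11): (11−6)(11−10)(11−7)(11−2) = 5·1·4·9 = 180 ≡ 11, so v_1 = 11^{−1} = 6 (mod 13).
  i = 2 (α = 6): (6−11)(6−10)(6−7)(6−2) = (−5)·(−4)·(−1)·4 = −80 ≡ 11, so v_2 = 11^{−1} = 6 (mod 13).
  i = 3 (α = 10): (10−11)(10−6)(10−7)(10−2) = (−1)·4·3·8 = −96 ≡ 8, so v_3 = 8^{−1} = 5 (mod 13).
  i = 4 (α = 7): (7−11)(7−6)(7−10)(7−2) = (−4)·1·(−3)·5 = 60 ≡ 8, so v_4 = 8^{−1} = 5 (mod 13).
  i = 5 (α = 2): (2−11)(2−6)(2−10)(2−7) = (−9)·(−4)·(−8)·(−5) = 1440 ≡ 10, so v_5 = 10^{−1} = 4 (mod 13).
  v = [6, 6, 5, 5, 4].
Step 2: syndromes of r = [1, 2, 9, 5, 8] (all sums mod 13).
  S_0 = Σ v_i r_i = 6·1 + 6·2 + 5·9 + 5·5 + 4·8 = 120 ≡ 3.
  S_1 = Σ v_i α_i r_i = 6·11·1 + 6·6·2 + 5·10·9 + 5·7·5 + 4·2·8 = 827 ≡ 8.
  α_i^2 mod 13 = [4, 10, 9, 10, 4].
  S_2 = Σ v_i α_i^2 r_i = 6·4·1 + 6·10·2 + 5·9·9 + 5·10·5 + 4·4·8 = 927 ≡ 4.
  S = (3, 8, 4) ≠ 0, so r is not a codeword (an error is present).
Step 3: locate the error. For a single error e at position i, S_ℓ = v_i·e·α_i^ℓ, so α_err = S_1/S_0.
  S_0^{−1} = 3^{−1} = 9 (mod 13), so α_err = 8·9 = 72 ≡ 7 = α_4. Error position i = 4.
  Consistency check: S_2/S_1 = 4·5 = 20 ≡ 7 = α_err ✓ (single-error assumption holds).
Step 4: error magnitude e = S_0/v_4 = S_0·∏_{j≠4}(α_4 − α_j) = 3·8 = 24 ≡ 11 (mod 13).
Step 5: correct position 4: c_4 = r_4 − e = 5 − 11 ≡ 7 (mod 13). Hence c = [1, 2, 9, 7, 8].
  Check: interpolating c through the α_i gives m(x) = 11 + 5·x (degree < 2) with m(α_i) = c_i for every i, so c is indeed a codeword.


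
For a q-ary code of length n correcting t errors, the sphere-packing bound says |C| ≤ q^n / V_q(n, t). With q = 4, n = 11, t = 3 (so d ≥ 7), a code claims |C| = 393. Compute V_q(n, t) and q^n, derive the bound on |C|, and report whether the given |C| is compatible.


V_q(n, t) = 4984, q^n = 4194304, Hamming bound = 841, |C| = 393 ≤ bound (satisfied).

Step 1: Compute V_q(n, t) = Σ_{j=0}^3 C(n, j) (q−1)^j.
  j = 0: C(11,0)·(3)^0 = 1·1 = 1.
  j = 1: C(11,1)·(3)^1 = 11·3 = 33.
  j = 2: C(11,2)·(3)^2 = 55·9 = 495.
  j = 3: C(11,3)·(3)^3 = 165·27 = 4455.
  V_q(n, t) = 1 + 33 + 495 + 4455 = 4984.
Step 2: q^n = 4^11 = 4194304.
Step 3: Hamming bound ⌊q^n / V_q(n,t)⌋ = ⌊4194304/4984⌋ = 841.
Step 4: Compare |C| = 393 to 841: satisfied.
The claimed |C| lies below the Hamming bound.


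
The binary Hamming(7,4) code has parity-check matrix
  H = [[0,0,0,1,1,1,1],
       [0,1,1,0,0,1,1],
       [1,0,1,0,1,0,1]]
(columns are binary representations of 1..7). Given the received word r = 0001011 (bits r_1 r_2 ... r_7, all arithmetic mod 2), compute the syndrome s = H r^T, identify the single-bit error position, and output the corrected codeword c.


s = (1, 0, 1)^T, error position = 5, corrected codeword c = 0001111

Compute s = H r^T mod 2 one row at a time:
  s_1 = 1 + 0 + 1 + 1 = 3 ≡ 1 (mod 2).
  s_2 = 0 + 0 + 1 + 1 = 2 ≡ 0 (mod 2).
  s_3 = 0 + 0 + 0 + 1 = 1 ≡ 1 (mod 2).
s = (1, 0, 1)^T — this equals column 5 of H (binary 101), so error is at position 5.
Correct: flip bit 5 of r = 0001011 to get c = 0001111.


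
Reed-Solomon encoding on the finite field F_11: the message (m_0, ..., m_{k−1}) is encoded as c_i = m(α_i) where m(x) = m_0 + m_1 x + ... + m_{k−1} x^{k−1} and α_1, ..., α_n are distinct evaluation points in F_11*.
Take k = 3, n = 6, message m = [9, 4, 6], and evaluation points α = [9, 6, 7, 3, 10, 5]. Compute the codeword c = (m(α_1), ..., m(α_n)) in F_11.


c = [3, 7, 1, 9, 0, 3]

Message polynomial: m(x) = 9 + 4·x + 6·x^2 (mod 11).
For each evaluation point α_i, compute m(α_i) mod 11:
  α_1 = 9: Horner steps 6 → 3 → 3, so m(9) = 3.
  α_2 = 6: Horner steps 6 → 7 → 7, so m(6) = 7.
  α_3 = 7: Horner steps 6 → 2 → 1, so m(7) = 1.
  α_4 = 3: Horner steps 6 → 0 → 9, so m(3) = 9.
  α_5 = 10: Horner steps 6 → 9 → 0, so m(10) = 0.
  α_6 = 5: Horner steps 6 → 1 → 3, so m(5) = 3.
Codeword c = [3, 7, 1, 9, 0, 3] ∈ F_11^6.


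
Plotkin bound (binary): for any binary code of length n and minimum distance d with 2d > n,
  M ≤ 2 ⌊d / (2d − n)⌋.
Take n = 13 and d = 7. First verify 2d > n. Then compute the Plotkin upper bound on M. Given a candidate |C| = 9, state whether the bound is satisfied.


Plotkin bound M ≤ 14; given |C| = 9 ≤ bound (satisfied).

Check applicability: 2d = 14, n = 13.
2d − n = 1 > 0, so Plotkin applies.
Compute d/(2d−n) = 7/1 ≈ 7.0000.
⌊d/(2d−n)⌋ = 7.
Plotkin bound: M ≤ 2·7 = 14.
Given |C| = 9, check: satisfied.
This |C| is below the Plotkin bound.


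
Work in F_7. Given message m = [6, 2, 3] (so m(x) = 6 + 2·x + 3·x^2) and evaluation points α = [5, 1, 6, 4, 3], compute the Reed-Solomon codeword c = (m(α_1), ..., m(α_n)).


c = [0, 4, 0, 6, 4]

Message polynomial: m(x) = 6 + 2·x + 3·x^2 (mod 7).
For each evaluation point α_i, compute m(α_i) mod 7:
  α_1 = 5: Horner steps 3 → 3 → 0, so m(5) = 0.
  α_2 = 1: Horner steps 3 → 5 → 4, so m(1) = 4.
  α_3 = 6: Horner steps 3 → 6 → 0, so m(6) = 0.
  α_4 = 4: Horner steps 3 → 0 → 6, so m(4) = 6.
  α_5 = 3: Horner steps 3 → 4 → 4, so m(3) = 4.
Codeword c = [0, 4, 0, 6, 4] ∈ F_7^5.


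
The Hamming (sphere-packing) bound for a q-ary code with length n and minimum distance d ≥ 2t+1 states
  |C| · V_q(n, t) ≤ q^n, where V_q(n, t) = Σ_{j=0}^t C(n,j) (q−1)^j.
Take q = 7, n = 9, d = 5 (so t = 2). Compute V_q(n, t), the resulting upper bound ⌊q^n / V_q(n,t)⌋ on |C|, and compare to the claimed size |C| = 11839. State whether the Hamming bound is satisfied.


V_q(n, t) = 1351, q^n = 40353607, Hamming bound = 29869, |C| = 11839 ≤ bound (satisfied).

Step 1: Compute V_q(n, t) = Σ_{j=0}^2 C(n, j) (q−1)^j.
  j = 0: C(9,0)·(6)^0 = 1·1 = 1.
  j = 1: C(9,1)·(6)^1 = 9·6 = 54.
  j = 2: C(9,2)·(6)^2 = 36·36 = 1296.
  V_q(n, t) = 1 + 54 + 1296 = 1351.
Step 2: q^n = 7^9 = 40353607.
Step 3: Hamming bound ⌊q^n / V_q(n,t)⌋ = ⌊40353607/1351⌋ = 29869.
Step 4: Compare |C| = 11839 to 29869: satisfied.
The claimed |C| lies below the Hamming bound.


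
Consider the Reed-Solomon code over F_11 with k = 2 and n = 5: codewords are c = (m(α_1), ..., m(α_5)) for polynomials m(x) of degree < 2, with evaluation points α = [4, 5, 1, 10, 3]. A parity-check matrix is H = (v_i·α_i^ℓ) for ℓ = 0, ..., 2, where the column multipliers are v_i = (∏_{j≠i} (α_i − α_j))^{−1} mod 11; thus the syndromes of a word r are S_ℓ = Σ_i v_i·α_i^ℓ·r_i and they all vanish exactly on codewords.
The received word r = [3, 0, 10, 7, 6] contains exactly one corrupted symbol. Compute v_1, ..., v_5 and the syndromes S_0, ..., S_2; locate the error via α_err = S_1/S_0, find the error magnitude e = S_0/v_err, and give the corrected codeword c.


S = (6, 6, 6), error at position 3, error magnitude e = 9, c = [3, 0, 1, 7, 6].

Step 1: column multipliers v_i = (∏_{j≠i}(α_i − α_j))^{−1} mod 11.
  i = 1 (α = 4): (4−5)(4−1)(4−10)(4−3) = (−1)·3·(−6)·1 = 18 ≡ 7, so v_1 = 7^{−1} = 8 (mod 11).
  i = 2 (α = 5): (5−4)(5−1)(5−10)(5−3) = 1·4·(−5)·2 = −40 ≡ 4, so v_2 = 4^{−1} = 3 (mod 11).
  i = 3 (α = 1): (1−4)(1−5)(1−10)(1−3) = (−3)·(−4)·(−9)·(−2) = 216 ≡ 7, so v_3 = 7^{−1} = 8 (mod 11).
  i = 4 (α = 10): (10−4)(10−5)(10−1)(10−3) = 6·5·9·7 = 1890 ≡ 9, so v_4 = 9^{−1} = 5 (mod 11).
  i = 5 (α = 3): (3−4)(3−5)(3−1)(3−10) = (−1)·(−2)·2·(−7) = −28 ≡ 5, so v_5 = 5^{−1} = 9 (mod 11).
  v = [8, 3, 8, 5, 9].
Step 2: syndromes of r = [3, 0, 10, 7, 6] (all sums mod 11).
  S_0 = Σ v_i r_i = 8·3 + 3·0 + 8·10 + 5·7 + 9·6 = 193 ≡ 6.
  S_1 = Σ v_i α_i r_i = 8·4·3 + 3·5·0 + 8·1·10 + 5·10·7 + 9·3·6 = 688 ≡ 6.
  α_i^2 mod 11 = [5, 3, 1, 1, 9].
  S_2 = Σ v_i α_i^2 r_i = 8·5·3 + 3·3·0 + 8·1·10 + 5·1·7 + 9·9·6 = 721 ≡ 6.
  S = (6, 6, 6) ≠ 0, so r is not a codeword (an error is present).
Step 3: locate the error. For a single error e at position i, S_ℓ = v_i·e·α_i^ℓ, so α_err = S_1/S_0.
  S_0^{−1} = 6^{−1} = 2 (mod 11), so α_err = 6·2 = 12 ≡ 1 = α_3. Error position i = 3.
  Consistency check: S_2/S_1 = 6·2 = 12 ≡ 1 = α_err ✓ (single-error assumption holds).
Step 4: error magnitude e = S_0/v_3 = S_0·∏_{j≠3}(α_3 − α_j) = 6·7 = 42 ≡ 9 (mod 11).
Step 5: correct position 3: c_3 = r_3 − e = 10 − 9 ≡ 1 (mod 11). Hence c = [3, 0, 1, 7, 6].
  Check: interpolating c through the α_i gives m(x) = 4 + 8·x (degree < 2) with m(α_i) = c_i for every i, so c is indeed a codeword.


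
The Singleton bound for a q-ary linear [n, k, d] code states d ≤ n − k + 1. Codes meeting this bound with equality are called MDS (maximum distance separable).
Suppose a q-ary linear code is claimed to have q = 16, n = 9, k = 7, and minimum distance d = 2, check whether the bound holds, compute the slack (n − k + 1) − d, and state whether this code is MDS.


Singleton RHS = n − k + 1 = 3, slack = 1, bound satisfied, not MDS.

Singleton bound: d ≤ n − k + 1.
Here n = 9, k = 7, so n − k + 1 = 3.
Given d = 2, check d ≤ 3: YES.
Slack = (n − k + 1) − d = 1.
The code is NOT MDS (slack = 1 > 0).
Description: the claimed parameters are [9, 7, 2]_16; such a code would be non-MDS.


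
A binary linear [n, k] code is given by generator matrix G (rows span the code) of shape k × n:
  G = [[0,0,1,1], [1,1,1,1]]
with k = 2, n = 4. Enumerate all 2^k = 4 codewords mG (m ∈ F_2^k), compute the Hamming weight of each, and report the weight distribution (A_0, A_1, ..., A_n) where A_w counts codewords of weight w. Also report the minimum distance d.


Weight distribution: A_0 = 1, A_2 = 2, A_4 = 1. Minimum distance d = 2.

Enumerate all 2^2 = 4 messages m ∈ F_2^2.
For each, compute codeword c = mG in F_2^4, then tally its weight.
  m = 00 → c = 0000, weight = 0.
  m = 10 → c = 0011, weight = 2.
  m = 01 → c = 1111, weight = 4.
  m = 11 → c = 1100, weight = 2.
Tally weights:
  weight 0: 1 codewords.
  weight 2: 2 codewords.
  weight 4: 1 codewords.
Minimum distance d = smallest w > 0 with A_w > 0 = 2.
Sanity: Σ A_w = 4 = 2^2 = 4 ✓.


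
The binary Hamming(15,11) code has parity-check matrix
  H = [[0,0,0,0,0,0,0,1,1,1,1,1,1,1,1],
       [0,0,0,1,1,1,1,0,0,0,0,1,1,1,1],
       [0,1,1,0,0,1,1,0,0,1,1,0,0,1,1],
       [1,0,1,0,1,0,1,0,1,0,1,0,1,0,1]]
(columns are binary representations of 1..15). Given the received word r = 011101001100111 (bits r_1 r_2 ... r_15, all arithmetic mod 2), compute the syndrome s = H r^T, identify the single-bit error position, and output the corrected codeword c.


s = (1, 1, 0, 0)^T, error position = 12, corrected codeword c = 011101001101111

Compute s = H r^T mod 2 one row at a time:
  s_1 = 0 + 1 + 1 + 0 + 0 + 1 + 1 + 1 = 5 ≡ 1 (mod 2).
  s_2 = 1 + 0 + 1 + 0 + 0 + 1 + 1 + 1 = 5 ≡ 1 (mod 2).
  s_3 = 1 + 1 + 1 + 0 + 1 + 0 + 1 + 1 = 6 ≡ 0 (mod 2).
  s_4 = 0 + 1 + 0 + 0 + 1 + 0 + 1 + 1 = 4 ≡ 0 (mod 2).
s = (1, 1, 0, 0)^T — this equals column 12 of H (binary 1100), so error is at position 12.
Correct: flip bit 12 of r = 011101001100111 to get c = 011101001101111.


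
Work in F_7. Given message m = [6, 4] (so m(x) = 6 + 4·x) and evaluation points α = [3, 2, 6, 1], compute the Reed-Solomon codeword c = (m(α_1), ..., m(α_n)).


c = [4, 0, 2, 3]

Message polynomial: m(x) = 6 + 4·x (mod 7).
For each evaluation point α_i, compute m(α_i) mod 7:
  α_1 = 3: Horner steps 4 → 4, so m(3) = 4.
  α_2 = 2: Horner steps 4 → 0, so m(2) = 0.
  α_3 = 6: Horner steps 4 → 2, so m(6) = 2.
  α_4 = 1: Horner steps 4 → 3, so m(1) = 3.
Codeword c = [4, 0, 2, 3] ∈ F_7^4.


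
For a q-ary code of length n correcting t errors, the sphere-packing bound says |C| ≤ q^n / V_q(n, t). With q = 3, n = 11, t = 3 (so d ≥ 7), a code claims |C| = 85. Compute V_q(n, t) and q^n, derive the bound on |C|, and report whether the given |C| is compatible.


V_q(n, t) = 1563, q^n = 177147, Hamming bound = 113, |C| = 85 ≤ bound (satisfied).

Step 1: Compute V_q(n, t) = Σ_{j=0}^3 C(n, j) (q−1)^j.
  j = 0: C(11,0)·(2)^0 = 1·1 = 1.
  j = 1: C(11,1)·(2)^1 = 11·2 = 22.
  j = 2: C(11,2)·(2)^2 = 55·4 = 220.
  j = 3: C(11,3)·(2)^3 = 165·8 = 1320.
  V_q(n, t) = 1 + 22 + 220 + 1320 = 1563.
Step 2: q^n = 3^11 = 177147.
Step 3: Hamming bound ⌊q^n / V_q(n,t)⌋ = ⌊177147/1563⌋ = 113.
Step 4: Compare |C| = 85 to 113: satisfied.
The claimed |C| lies below the Hamming bound.


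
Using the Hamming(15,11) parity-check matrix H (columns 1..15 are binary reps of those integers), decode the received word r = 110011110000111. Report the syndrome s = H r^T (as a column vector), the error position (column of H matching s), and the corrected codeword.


s = (0, 0, 1, 1)^T, error position = 3, corrected codeword c = 111011110000111

Compute s = H r^T mod 2 one row at a time:
  s_1 = 1 + 0 + 0 + 0 + 0 + 1 + 1 + 1 = 4 ≡ 0 (mod 2).
  s_2 = 0 + 1 + 1 + 1 + 0 + 1 + 1 + 1 = 6 ≡ 0 (mod 2).
  s_3 = 1 + 0 + 1 + 1 + 0 + 0 + 1 + 1 = 5 ≡ 1 (mod 2).
  s_4 = 1 + 0 + 1 + 1 + 0 + 0 + 1 + 1 = 5 ≡ 1 (mod 2).
s = (0, 0, 1, 1)^T — this equals column 3 of H (binary 0011), so error is at position 3.
Correct: flip bit 3 of r = 110011110000111 to get c = 111011110000111.


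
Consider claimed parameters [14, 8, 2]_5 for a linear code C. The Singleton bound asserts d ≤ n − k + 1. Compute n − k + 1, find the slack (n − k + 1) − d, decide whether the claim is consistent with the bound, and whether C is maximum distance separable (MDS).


Singleton RHS = n − k + 1 = 7, slack = 5, bound satisfied, not MDS.

Singleton bound: d ≤ n − k + 1.
Here n = 14, k = 8, so n − k + 1 = 7.
Given d = 2, check d ≤ 7: YES.
Slack = (n − k + 1) − d = 5.
The code is NOT MDS (slack = 5 > 0).
Description: the claimed parameters are [14, 8, 2]_5; such a code would be non-MDS.


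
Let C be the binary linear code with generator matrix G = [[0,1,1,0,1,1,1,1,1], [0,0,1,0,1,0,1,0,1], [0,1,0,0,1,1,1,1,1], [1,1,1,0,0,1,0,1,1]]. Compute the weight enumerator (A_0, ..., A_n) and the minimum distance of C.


Weight distribution: A_0 = 1, A_1 = 1, A_2 = 1, A_3 = 4, A_4 = 3, A_5 = 1, A_6 = 3, A_7 = 2. Minimum distance d = 1.

Enumerate all 2^4 = 16 messages m ∈ F_2^4.
For each, compute codeword c = mG in F_2^9, then tally its weight.
  m = 0000 → c = 000000000, weight = 0.
  m = 1000 → c = 011011111, weight = 7.
  m = 0100 → c = 001010101, weight = 4.
  m = 1100 → c = 010001010, weight = 3.
  m = 0010 → c = 010011111, weight = 6.
  m = 1010 → c = 001000000, weight = 1.
  m = 0110 → c = 011001010, weight = 4.
  m = 1110 → c = 000010101, weight = 3.
  m = 0001 → c = 111001011, weight = 6.
  m = 1001 → c = 100010100, weight = 3.
  m = 0101 → c = 110011110, weight = 6.
  m = 1101 → c = 101000001, weight = 3.
  m = 0011 → c = 101010100, weight = 4.
  m = 1011 → c = 110001011, weight = 5.
  m = 0111 → c = 100000001, weight = 2.
  m = 1111 → c = 111011110, weight = 7.
Tally weights:
  weight 0: 1 codewords.
  weight 1: 1 codewords.
  weight 2: 1 codewords.
  weight 3: 4 codewords.
  weight 4: 3 codewords.
  weight 5: 1 codewords.
  weight 6: 3 codewords.
  weight 7: 2 codewords.
Minimum distance d = smallest w > 0 with A_w > 0 = 1.
Sanity: Σ A_w = 16 = 2^4 = 16 ✓.


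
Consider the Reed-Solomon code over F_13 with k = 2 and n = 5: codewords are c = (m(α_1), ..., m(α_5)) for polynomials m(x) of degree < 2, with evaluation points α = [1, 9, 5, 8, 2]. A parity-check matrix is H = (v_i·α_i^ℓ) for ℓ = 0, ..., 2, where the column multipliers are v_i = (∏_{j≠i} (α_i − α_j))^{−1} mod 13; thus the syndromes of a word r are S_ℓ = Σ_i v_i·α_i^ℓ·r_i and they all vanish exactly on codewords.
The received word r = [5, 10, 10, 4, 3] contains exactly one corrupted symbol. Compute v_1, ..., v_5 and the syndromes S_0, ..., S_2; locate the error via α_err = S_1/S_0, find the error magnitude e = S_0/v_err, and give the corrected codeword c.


S = (7, 11, 8), error at position 2, error magnitude e = 8, c = [5, 2, 10, 4, 3].

Step 1: column multipliers v_i = (∏_{j≠i}(α_i − α_j))^{−1} mod 13.
  i = 1 (α = 1): (1−9)(1−5)(1−8)(1−2) = (−8)·(−4)·(−7)·(−1) = 224 ≡ 3, so v_1 = 3^{−1} = 9 (mod 13).
  i = 2 (α = 9): (9−1)(9−5)(9−8)(9−2) = 8·4·1·7 = 224 ≡ 3, so v_2 = 3^{−1} = 9 (mod 13).
  i = 3 (α = 5): (5−1)(5−9)(5−8)(5−2) = 4·(−4)·(−3)·3 = 144 ≡ 1, so v_3 = 1^{−1} = 1 (mod 13).
  i = 4 (α = 8): (8−1)(8−9)(8−5)(8−2) = 7·(−1)·3·6 = −126 ≡ 4, so v_4 = 4^{−1} = 10 (mod 13).
  i = 5 (α = 2): (2−1)(2−9)(2−5)(2−8) = 1·(−7)·(−3)·(−6) = −126 ≡ 4, so v_5 = 4^{−1} = 10 (mod 13).
  v = [9, 9, 1, 10, 10].
Step 2: syndromes of r = [5, 10, 10, 4, 3] (all sums mod 13).
  S_0 = Σ v_i r_i = 9·5 + 9·10 + 1·10 + 10·4 + 10·3 = 215 ≡ 7.
  S_1 = Σ v_i α_i r_i = 9·1·5 + 9·9·10 + 1·5·10 + 10·8·4 + 10·2·3 = 1285 ≡ 11.
  α_i^2 mod 13 = [1, 3, 12, 12, 4].
  S_2 = Σ v_i α_i^2 r_i = 9·1·5 + 9·3·10 + 1·12·10 + 10·12·4 + 10·4·3 = 1035 ≡ 8.
  S = (7, 11, 8) ≠ 0, so r is not a codeword (an error is present).
Step 3: locate the error. For a single error e at position i, S_ℓ = v_i·e·α_i^ℓ, so α_err = S_1/S_0.
  S_0^{−1} = 7^{−1} = 2 (mod 13), so α_err = 11·2 = 22 ≡ 9 = α_2. Error position i = 2.
  Consistency check: S_2/S_1 = 8·6 = 48 ≡ 9 = α_err ✓ (single-error assumption holds).
Step 4: error magnitude e = S_0/v_2 = S_0·∏_{j≠2}(α_2 − α_j) = 7·3 = 21 ≡ 8 (mod 13).
Step 5: correct position 2: c_2 = r_2 − e = 10 − 8 ≡ 2 (mod 13). Hence c = [5, 2, 10, 4, 3].
  Check: interpolating c through the α_i gives m(x) = 7 + 11·x (degree < 2) with m(α_i) = c_i for every i, so c is indeed a codeword.


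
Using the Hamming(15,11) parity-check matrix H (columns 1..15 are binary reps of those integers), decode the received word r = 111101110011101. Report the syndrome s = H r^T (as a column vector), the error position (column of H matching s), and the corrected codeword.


s = (1, 0, 0, 0)^T, error position = 8, corrected codeword c = 111101100011101

Compute s = H r^T mod 2 one row at a time:
  s_1 = 1 + 0 + 0 + 1 + 1 + 1 + 0 + 1 = 5 ≡ 1 (mod 2).
  s_2 = 1 + 0 + 1 + 1 + 1 + 1 + 0 + 1 = 6 ≡ 0 (mod 2).
  s_3 = 1 + 1 + 1 + 1 + 0 + 1 + 0 + 1 = 6 ≡ 0 (mod 2).
  s_4 = 1 + 1 + 0 + 1 + 0 + 1 + 1 + 1 = 6 ≡ 0 (mod 2).
s = (1, 0, 0, 0)^T — this equals column 8 of H (binary 1000), so error is at position 8.
Correct: flip bit 8 of r = 111101110011101 to get c = 111101100011101.


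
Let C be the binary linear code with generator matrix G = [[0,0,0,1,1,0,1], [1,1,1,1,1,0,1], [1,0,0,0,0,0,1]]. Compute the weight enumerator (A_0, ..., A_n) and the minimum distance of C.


Weight distribution: A_0 = 1, A_2 = 1, A_3 = 4, A_4 = 1, A_6 = 1. Minimum distance d = 2.

Enumerate all 2^3 = 8 messages m ∈ F_2^3.
For each, compute codeword c = mG in F_2^7, then tally its weight.
  m = 000 → c = 0000000, weight = 0.
  m = 100 → c = 0001101, weight = 3.
  m = 010 → c = 1111101, weight = 6.
  m = 110 → c = 1110000, weight = 3.
  m = 001 → c = 1000001, weight = 2.
  m = 101 → c = 1001100, weight = 3.
  m = 011 → c = 0111100, weight = 4.
  m = 111 → c = 0110001, weight = 3.
Tally weights:
  weight 0: 1 codewords.
  weight 2: 1 codewords.
  weight 3: 4 codewords.
  weight 4: 1 codewords.
  weight 6: 1 codewords.
Minimum distance d = smallest w > 0 with A_w > 0 = 2.
Sanity: Σ A_w = 8 = 2^3 = 8 ✓.
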